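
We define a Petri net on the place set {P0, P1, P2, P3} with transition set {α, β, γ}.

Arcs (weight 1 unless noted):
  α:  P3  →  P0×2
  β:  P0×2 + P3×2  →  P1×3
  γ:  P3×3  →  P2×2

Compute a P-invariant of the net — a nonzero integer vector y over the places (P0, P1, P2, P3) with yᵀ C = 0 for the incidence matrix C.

y = (P0:1, P1:2, P2:3, P3:2)

Incidence matrix C (rows=places, cols=transitions):
        α    β    γ
   P0   2   -2    0
   P1   0    3    0
   P2   0    0    2
   P3  -1   -2   -3

Candidate y = [1, 2, 3, 2]; check y·C column-wise:
  col α: 1·2 + 2·0 + 3·0 + 2·-1 = 0
  col β: 1·-2 + 2·3 + 3·0 + 2·-2 = 0
  col γ: 1·0 + 2·0 + 3·2 + 2·-3 = 0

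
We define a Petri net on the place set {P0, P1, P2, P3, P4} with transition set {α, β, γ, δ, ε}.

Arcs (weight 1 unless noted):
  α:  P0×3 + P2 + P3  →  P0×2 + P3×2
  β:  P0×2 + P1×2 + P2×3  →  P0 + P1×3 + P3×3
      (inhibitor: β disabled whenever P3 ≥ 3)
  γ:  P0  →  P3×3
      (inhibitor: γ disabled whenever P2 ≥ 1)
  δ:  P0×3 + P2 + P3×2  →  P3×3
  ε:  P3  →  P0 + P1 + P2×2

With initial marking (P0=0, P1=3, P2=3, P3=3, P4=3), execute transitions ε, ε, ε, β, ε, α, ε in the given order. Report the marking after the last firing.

(P0=3, P1=9, P2=9, P3=2, P4=3)

step 1: fire ε:  (P0=0, P1=3, P2=3, P3=3, P4=3) → (P0=1, P1=4, P2=5, P3=2, P4=3)
step 2: fire ε:  (P0=1, P1=4, P2=5, P3=2, P4=3) → (P0=2, P1=5, P2=7, P3=1, P4=3)
step 3: fire ε:  (P0=2, P1=5, P2=7, P3=1, P4=3) → (P0=3, P1=6, P2=9, P3=0, P4=3)
step 4: fire β:  (P0=3, P1=6, P2=9, P3=0, P4=3) → (P0=2, P1=7, P2=6, P3=3, P4=3)
step 5: fire ε:  (P0=2, P1=7, P2=6, P3=3, P4=3) → (P0=3, P1=8, P2=8, P3=2, P4=3)
step 6: fire α:  (P0=3, P1=8, P2=8, P3=2, P4=3) → (P0=2, P1=8, P2=7, P3=3, P4=3)
step 7: fire ε:  (P0=2, P1=8, P2=7, P3=3, P4=3) → (P0=3, P1=9, P2=9, P3=2, P4=3)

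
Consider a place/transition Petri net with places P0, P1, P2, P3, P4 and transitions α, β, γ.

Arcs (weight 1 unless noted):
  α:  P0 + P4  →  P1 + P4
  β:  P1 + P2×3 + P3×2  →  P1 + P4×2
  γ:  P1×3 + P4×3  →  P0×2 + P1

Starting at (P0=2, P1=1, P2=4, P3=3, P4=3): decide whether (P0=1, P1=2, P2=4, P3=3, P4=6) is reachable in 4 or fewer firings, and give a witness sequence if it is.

NO — not reachable within 4 firings

depth 0: 1 marking
depth 1: 3 markings reached so far
depth 2: 5 markings reached so far
depth 3: 7 markings reached so far
depth 4: 8 markings reached so far
target is not among the 8 markings reachable within 4 steps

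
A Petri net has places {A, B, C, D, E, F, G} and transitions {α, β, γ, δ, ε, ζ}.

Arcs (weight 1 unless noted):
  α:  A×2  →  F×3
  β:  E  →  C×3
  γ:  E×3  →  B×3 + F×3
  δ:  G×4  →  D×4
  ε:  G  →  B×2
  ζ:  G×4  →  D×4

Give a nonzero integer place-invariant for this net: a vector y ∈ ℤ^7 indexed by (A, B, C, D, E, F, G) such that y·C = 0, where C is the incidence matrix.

y = (A:9, B:0, C:2, D:0, E:6, F:6, G:0)

Incidence matrix C (rows=places, cols=transitions):
        α    β    γ    δ    ε    ζ
    A  -2    0    0    0    0    0
    B   0    0    3    0    2    0
    C   0    3    0    0    0    0
    D   0    0    0    4    0    4
    E   0   -1   -3    0    0    0
    F   3    0    3    0    0    0
    G   0    0    0   -4   -1   -4

Candidate y = [9, 0, 2, 0, 6, 6, 0]; check y·C column-wise:
  col α: 9·-2 + 2·0 + 6·0 + 6·3 = 0
  col β: 9·0 + 2·3 + 6·-1 + 6·0 = 0
  col γ: 9·0 + 0·3 + 2·0 + 6·-3 + 6·3 = 0
  col δ: 9·0 + 2·0 + 0·4 + 6·0 + 6·0 + 0·-4 = 0
  col ε: 9·0 + 0·2 + 2·0 + 6·0 + 6·0 + 0·-1 = 0
  col ζ: 9·0 + 2·0 + 0·4 + 6·0 + 6·0 + 0·-4 = 0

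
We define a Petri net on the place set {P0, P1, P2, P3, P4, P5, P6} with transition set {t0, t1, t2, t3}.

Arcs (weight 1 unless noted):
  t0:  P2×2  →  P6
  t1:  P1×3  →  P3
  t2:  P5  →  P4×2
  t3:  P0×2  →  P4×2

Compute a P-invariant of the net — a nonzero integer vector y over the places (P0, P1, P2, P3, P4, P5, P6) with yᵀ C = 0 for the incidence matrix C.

Incidence matrix C (rows=places, cols=transitions):
       t0   t1   t2   t3
   P0   0    0    0   -2
   P1   0   -3    0    0
   P2  -2    0    0    0
   P3   0    1    0    0
   P4   0    0    2    2
   P5   0    0   -1    0
   P6   1    0    0    0

Candidate y = [0, 1, 0, 3, 0, 0, 0]; check y·C column-wise:
  col t0: 1·0 + 0·-2 + 3·0 + 0·1 = 0
  col t1: 1·-3 + 3·1 = 0
  col t2: 1·0 + 3·0 + 0·2 + 0·-1 = 0
  col t3: 0·-2 + 1·0 + 3·0 + 0·2 = 0

y = (P0:0, P1:1, P2:0, P3:3, P4:0, P5:0, P6:0)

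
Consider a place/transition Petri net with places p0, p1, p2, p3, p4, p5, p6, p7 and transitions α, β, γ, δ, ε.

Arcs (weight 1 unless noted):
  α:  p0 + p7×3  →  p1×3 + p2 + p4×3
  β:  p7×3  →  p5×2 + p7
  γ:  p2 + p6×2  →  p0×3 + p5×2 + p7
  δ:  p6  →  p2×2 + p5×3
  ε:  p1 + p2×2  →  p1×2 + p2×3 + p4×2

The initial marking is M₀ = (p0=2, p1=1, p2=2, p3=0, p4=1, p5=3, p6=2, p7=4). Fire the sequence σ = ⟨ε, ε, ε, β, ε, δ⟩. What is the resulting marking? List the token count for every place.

(p0=2, p1=5, p2=8, p3=0, p4=9, p5=8, p6=1, p7=2)

step 1: fire ε:  (p0=2, p1=1, p2=2, p3=0, p4=1, p5=3, p6=2, p7=4) → (p0=2, p1=2, p2=3, p3=0, p4=3, p5=3, p6=2, p7=4)
step 2: fire ε:  (p0=2, p1=2, p2=3, p3=0, p4=3, p5=3, p6=2, p7=4) → (p0=2, p1=3, p2=4, p3=0, p4=5, p5=3, p6=2, p7=4)
step 3: fire ε:  (p0=2, p1=3, p2=4, p3=0, p4=5, p5=3, p6=2, p7=4) → (p0=2, p1=4, p2=5, p3=0, p4=7, p5=3, p6=2, p7=4)
step 4: fire β:  (p0=2, p1=4, p2=5, p3=0, p4=7, p5=3, p6=2, p7=4) → (p0=2, p1=4, p2=5, p3=0, p4=7, p5=5, p6=2, p7=2)
step 5: fire ε:  (p0=2, p1=4, p2=5, p3=0, p4=7, p5=5, p6=2, p7=2) → (p0=2, p1=5, p2=6, p3=0, p4=9, p5=5, p6=2, p7=2)
step 6: fire δ:  (p0=2, p1=5, p2=6, p3=0, p4=9, p5=5, p6=2, p7=2) → (p0=2, p1=5, p2=8, p3=0, p4=9, p5=8, p6=1, p7=2)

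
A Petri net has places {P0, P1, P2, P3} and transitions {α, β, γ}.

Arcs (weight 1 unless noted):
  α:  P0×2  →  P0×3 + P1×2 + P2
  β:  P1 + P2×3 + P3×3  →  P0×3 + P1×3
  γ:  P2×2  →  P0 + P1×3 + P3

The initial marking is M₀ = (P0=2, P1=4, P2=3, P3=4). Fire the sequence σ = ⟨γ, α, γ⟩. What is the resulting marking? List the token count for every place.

step 1: fire γ:  (P0=2, P1=4, P2=3, P3=4) → (P0=3, P1=7, P2=1, P3=5)
step 2: fire α:  (P0=3, P1=7, P2=1, P3=5) → (P0=4, P1=9, P2=2, P3=5)
step 3: fire γ:  (P0=4, P1=9, P2=2, P3=5) → (P0=5, P1=12, P2=0, P3=6)

(P0=5, P1=12, P2=0, P3=6)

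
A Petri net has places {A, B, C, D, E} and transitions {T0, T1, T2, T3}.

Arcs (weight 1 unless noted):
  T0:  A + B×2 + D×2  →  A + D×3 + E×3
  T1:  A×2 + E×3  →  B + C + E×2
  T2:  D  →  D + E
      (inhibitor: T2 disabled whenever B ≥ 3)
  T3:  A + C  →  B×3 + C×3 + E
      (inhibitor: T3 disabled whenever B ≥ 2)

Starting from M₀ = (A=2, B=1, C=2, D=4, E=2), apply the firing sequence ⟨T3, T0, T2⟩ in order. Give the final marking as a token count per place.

step 1: fire T3:  (A=2, B=1, C=2, D=4, E=2) → (A=1, B=4, C=4, D=4, E=3)
step 2: fire T0:  (A=1, B=4, C=4, D=4, E=3) → (A=1, B=2, C=4, D=5, E=6)
step 3: fire T2:  (A=1, B=2, C=4, D=5, E=6) → (A=1, B=2, C=4, D=5, E=7)

(A=1, B=2, C=4, D=5, E=7)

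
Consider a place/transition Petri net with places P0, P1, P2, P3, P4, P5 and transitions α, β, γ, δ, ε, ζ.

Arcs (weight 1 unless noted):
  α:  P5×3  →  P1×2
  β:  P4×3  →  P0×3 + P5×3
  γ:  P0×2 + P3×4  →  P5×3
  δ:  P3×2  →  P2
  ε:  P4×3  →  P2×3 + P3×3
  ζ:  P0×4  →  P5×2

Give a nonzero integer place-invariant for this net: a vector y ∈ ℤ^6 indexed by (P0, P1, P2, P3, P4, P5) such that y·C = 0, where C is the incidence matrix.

y = (P0:1, P1:3, P2:2, P3:1, P4:3, P5:2)

Incidence matrix C (rows=places, cols=transitions):
        α    β    γ    δ    ε    ζ
   P0   0    3   -2    0    0   -4
   P1   2    0    0    0    0    0
   P2   0    0    0    1    3    0
   P3   0    0   -4   -2    3    0
   P4   0   -3    0    0   -3    0
   P5  -3    3    3    0    0    2

Candidate y = [1, 3, 2, 1, 3, 2]; check y·C column-wise:
  col α: 1·0 + 3·2 + 2·0 + 1·0 + 3·0 + 2·-3 = 0
  col β: 1·3 + 3·0 + 2·0 + 1·0 + 3·-3 + 2·3 = 0
  col γ: 1·-2 + 3·0 + 2·0 + 1·-4 + 3·0 + 2·3 = 0
  col δ: 1·0 + 3·0 + 2·1 + 1·-2 + 3·0 + 2·0 = 0
  col ε: 1·0 + 3·0 + 2·3 + 1·3 + 3·-3 + 2·0 = 0
  col ζ: 1·-4 + 3·0 + 2·0 + 1·0 + 3·0 + 2·2 = 0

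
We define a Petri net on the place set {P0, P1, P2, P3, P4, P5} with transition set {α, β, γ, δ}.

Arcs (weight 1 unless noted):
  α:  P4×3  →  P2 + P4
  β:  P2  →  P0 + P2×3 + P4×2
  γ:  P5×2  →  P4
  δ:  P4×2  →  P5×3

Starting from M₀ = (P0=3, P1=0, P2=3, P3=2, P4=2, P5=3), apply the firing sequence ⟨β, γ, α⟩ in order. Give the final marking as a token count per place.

(P0=4, P1=0, P2=6, P3=2, P4=3, P5=1)

step 1: fire β:  (P0=3, P1=0, P2=3, P3=2, P4=2, P5=3) → (P0=4, P1=0, P2=5, P3=2, P4=4, P5=3)
step 2: fire γ:  (P0=4, P1=0, P2=5, P3=2, P4=4, P5=3) → (P0=4, P1=0, P2=5, P3=2, P4=5, P5=1)
step 3: fire α:  (P0=4, P1=0, P2=5, P3=2, P4=5, P5=1) → (P0=4, P1=0, P2=6, P3=2, P4=3, P5=1)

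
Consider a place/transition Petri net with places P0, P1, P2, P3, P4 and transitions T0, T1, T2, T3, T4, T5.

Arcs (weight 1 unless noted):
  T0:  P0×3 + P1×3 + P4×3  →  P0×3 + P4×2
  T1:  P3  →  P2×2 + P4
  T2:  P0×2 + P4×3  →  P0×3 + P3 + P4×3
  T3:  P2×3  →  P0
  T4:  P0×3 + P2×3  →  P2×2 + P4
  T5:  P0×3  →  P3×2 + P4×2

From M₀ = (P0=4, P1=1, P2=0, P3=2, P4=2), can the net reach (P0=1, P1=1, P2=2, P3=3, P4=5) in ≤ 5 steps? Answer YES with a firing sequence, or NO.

YES — reachable via ⟨T1, T5⟩ (2 firings)

step 1: fire T1:  (P0=4, P1=1, P2=0, P3=2, P4=2) → (P0=4, P1=1, P2=2, P3=1, P4=3)
step 2: fire T5:  (P0=4, P1=1, P2=2, P3=1, P4=3) → (P0=1, P1=1, P2=2, P3=3, P4=5)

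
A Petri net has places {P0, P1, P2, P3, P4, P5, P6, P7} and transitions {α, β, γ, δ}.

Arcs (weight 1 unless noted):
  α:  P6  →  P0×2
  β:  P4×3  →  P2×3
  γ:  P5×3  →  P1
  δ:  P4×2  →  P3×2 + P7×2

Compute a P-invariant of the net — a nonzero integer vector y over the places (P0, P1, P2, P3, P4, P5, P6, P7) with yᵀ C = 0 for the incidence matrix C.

y = (P0:0, P1:0, P2:1, P3:1, P4:1, P5:0, P6:0, P7:0)

Incidence matrix C (rows=places, cols=transitions):
        α    β    γ    δ
   P0   2    0    0    0
   P1   0    0    1    0
   P2   0    3    0    0
   P3   0    0    0    2
   P4   0   -3    0   -2
   P5   0    0   -3    0
   P6  -1    0    0    0
   P7   0    0    0    2

Candidate y = [0, 0, 1, 1, 1, 0, 0, 0]; check y·C column-wise:
  col α: 0·2 + 1·0 + 1·0 + 1·0 + 0·-1 = 0
  col β: 1·3 + 1·0 + 1·-3 = 0
  col γ: 0·1 + 1·0 + 1·0 + 1·0 + 0·-3 = 0
  col δ: 1·0 + 1·2 + 1·-2 + 0·2 = 0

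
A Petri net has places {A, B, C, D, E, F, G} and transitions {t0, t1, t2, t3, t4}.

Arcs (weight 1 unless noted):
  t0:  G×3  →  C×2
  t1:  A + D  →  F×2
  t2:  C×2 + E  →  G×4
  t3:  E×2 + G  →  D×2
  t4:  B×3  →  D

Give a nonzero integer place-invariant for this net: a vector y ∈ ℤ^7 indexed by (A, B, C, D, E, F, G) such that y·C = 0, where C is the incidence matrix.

y = (A:2, B:0, C:0, D:0, E:0, F:1, G:0)

Incidence matrix C (rows=places, cols=transitions):
       t0   t1   t2   t3   t4
    A   0   -1    0    0    0
    B   0    0    0    0   -3
    C   2    0   -2    0    0
    D   0   -1    0    2    1
    E   0    0   -1   -2    0
    F   0    2    0    0    0
    G  -3    0    4   -1    0

Candidate y = [2, 0, 0, 0, 0, 1, 0]; check y·C column-wise:
  col t0: 2·0 + 0·2 + 1·0 + 0·-3 = 0
  col t1: 2·-1 + 0·-1 + 1·2 = 0
  col t2: 2·0 + 0·-2 + 0·-1 + 1·0 + 0·4 = 0
  col t3: 2·0 + 0·2 + 0·-2 + 1·0 + 0·-1 = 0
  col t4: 2·0 + 0·-3 + 0·1 + 1·0 = 0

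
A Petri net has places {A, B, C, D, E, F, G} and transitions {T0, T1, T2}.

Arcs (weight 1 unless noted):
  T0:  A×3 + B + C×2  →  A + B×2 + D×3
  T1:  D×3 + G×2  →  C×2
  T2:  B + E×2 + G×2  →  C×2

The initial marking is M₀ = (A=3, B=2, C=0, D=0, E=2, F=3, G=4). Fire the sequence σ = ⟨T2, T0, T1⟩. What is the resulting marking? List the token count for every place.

(A=1, B=2, C=2, D=0, E=0, F=3, G=0)

step 1: fire T2:  (A=3, B=2, C=0, D=0, E=2, F=3, G=4) → (A=3, B=1, C=2, D=0, E=0, F=3, G=2)
step 2: fire T0:  (A=3, B=1, C=2, D=0, E=0, F=3, G=2) → (A=1, B=2, C=0, D=3, E=0, F=3, G=2)
step 3: fire T1:  (A=1, B=2, C=0, D=3, E=0, F=3, G=2) → (A=1, B=2, C=2, D=0, E=0, F=3, G=0)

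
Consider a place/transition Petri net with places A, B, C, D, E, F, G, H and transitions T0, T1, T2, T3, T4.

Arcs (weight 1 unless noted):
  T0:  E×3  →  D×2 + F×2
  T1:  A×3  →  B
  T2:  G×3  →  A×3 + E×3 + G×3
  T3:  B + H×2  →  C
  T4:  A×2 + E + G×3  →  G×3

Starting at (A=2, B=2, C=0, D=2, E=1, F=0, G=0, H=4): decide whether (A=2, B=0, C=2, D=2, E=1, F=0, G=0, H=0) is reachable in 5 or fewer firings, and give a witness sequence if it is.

step 1: fire T3:  (A=2, B=2, C=0, D=2, E=1, F=0, G=0, H=4) → (A=2, B=1, C=1, D=2, E=1, F=0, G=0, H=2)
step 2: fire T3:  (A=2, B=1, C=1, D=2, E=1, F=0, G=0, H=2) → (A=2, B=0, C=2, D=2, E=1, F=0, G=0, H=0)

YES — reachable via ⟨T3, T3⟩ (2 firings)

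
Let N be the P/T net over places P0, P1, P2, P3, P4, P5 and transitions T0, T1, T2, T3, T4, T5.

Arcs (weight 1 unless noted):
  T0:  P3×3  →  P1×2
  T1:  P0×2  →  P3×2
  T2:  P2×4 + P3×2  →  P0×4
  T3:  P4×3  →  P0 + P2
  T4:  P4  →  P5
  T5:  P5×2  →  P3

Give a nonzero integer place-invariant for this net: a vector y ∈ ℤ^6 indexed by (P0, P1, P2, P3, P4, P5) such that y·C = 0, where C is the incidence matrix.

Incidence matrix C (rows=places, cols=transitions):
       T0   T1   T2   T3   T4   T5
   P0   0   -2    4    1    0    0
   P1   2    0    0    0    0    0
   P2   0    0   -4    1    0    0
   P3  -3    2   -2    0    0    1
   P4   0    0    0   -3   -1    0
   P5   0    0    0    0    1   -2

Candidate y = [2, 3, 1, 2, 1, 1]; check y·C column-wise:
  col T0: 2·0 + 3·2 + 1·0 + 2·-3 + 1·0 + 1·0 = 0
  col T1: 2·-2 + 3·0 + 1·0 + 2·2 + 1·0 + 1·0 = 0
  col T2: 2·4 + 3·0 + 1·-4 + 2·-2 + 1·0 + 1·0 = 0
  col T3: 2·1 + 3·0 + 1·1 + 2·0 + 1·-3 + 1·0 = 0
  col T4: 2·0 + 3·0 + 1·0 + 2·0 + 1·-1 + 1·1 = 0
  col T5: 2·0 + 3·0 + 1·0 + 2·1 + 1·0 + 1·-2 = 0

y = (P0:2, P1:3, P2:1, P3:2, P4:1, P5:1)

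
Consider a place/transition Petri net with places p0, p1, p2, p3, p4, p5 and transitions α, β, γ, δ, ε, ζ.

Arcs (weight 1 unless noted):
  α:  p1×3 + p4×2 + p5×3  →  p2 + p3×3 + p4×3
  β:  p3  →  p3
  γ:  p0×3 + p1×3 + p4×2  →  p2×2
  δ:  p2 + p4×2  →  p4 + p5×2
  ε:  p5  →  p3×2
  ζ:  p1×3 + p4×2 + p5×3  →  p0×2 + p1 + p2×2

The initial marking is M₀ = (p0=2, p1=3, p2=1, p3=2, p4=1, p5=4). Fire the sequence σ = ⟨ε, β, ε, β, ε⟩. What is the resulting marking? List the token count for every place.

(p0=2, p1=3, p2=1, p3=8, p4=1, p5=1)

step 1: fire ε:  (p0=2, p1=3, p2=1, p3=2, p4=1, p5=4) → (p0=2, p1=3, p2=1, p3=4, p4=1, p5=3)
step 2: fire β:  (p0=2, p1=3, p2=1, p3=4, p4=1, p5=3) → (p0=2, p1=3, p2=1, p3=4, p4=1, p5=3)
step 3: fire ε:  (p0=2, p1=3, p2=1, p3=4, p4=1, p5=3) → (p0=2, p1=3, p2=1, p3=6, p4=1, p5=2)
step 4: fire β:  (p0=2, p1=3, p2=1, p3=6, p4=1, p5=2) → (p0=2, p1=3, p2=1, p3=6, p4=1, p5=2)
step 5: fire ε:  (p0=2, p1=3, p2=1, p3=6, p4=1, p5=2) → (p0=2, p1=3, p2=1, p3=8, p4=1, p5=1)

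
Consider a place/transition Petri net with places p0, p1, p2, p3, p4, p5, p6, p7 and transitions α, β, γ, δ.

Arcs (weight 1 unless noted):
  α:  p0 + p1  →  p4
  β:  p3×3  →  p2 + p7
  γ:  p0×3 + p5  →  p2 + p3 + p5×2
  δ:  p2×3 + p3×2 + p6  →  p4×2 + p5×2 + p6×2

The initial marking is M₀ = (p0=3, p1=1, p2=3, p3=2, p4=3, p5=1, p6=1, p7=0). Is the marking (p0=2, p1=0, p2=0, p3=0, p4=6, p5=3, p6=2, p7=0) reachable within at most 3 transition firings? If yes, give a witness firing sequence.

YES — reachable via ⟨α, δ⟩ (2 firings)

step 1: fire α:  (p0=3, p1=1, p2=3, p3=2, p4=3, p5=1, p6=1, p7=0) → (p0=2, p1=0, p2=3, p3=2, p4=4, p5=1, p6=1, p7=0)
step 2: fire δ:  (p0=2, p1=0, p2=3, p3=2, p4=4, p5=1, p6=1, p7=0) → (p0=2, p1=0, p2=0, p3=0, p4=6, p5=3, p6=2, p7=0)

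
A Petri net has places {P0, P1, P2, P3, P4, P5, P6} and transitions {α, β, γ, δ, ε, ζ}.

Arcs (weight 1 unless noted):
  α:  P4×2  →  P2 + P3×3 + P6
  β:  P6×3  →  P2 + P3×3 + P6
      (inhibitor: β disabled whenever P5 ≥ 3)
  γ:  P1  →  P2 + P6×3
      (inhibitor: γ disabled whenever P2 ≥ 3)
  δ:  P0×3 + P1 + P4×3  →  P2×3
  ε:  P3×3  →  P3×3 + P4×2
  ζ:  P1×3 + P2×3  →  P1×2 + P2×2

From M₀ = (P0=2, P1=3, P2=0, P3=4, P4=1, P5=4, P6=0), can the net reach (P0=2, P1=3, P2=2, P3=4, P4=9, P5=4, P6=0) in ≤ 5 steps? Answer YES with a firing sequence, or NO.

NO — not reachable within 5 firings

depth 0: 1 marking
depth 1: 3 markings reached so far
depth 2: 7 markings reached so far
depth 3: 13 markings reached so far
depth 4: 21 markings reached so far
depth 5: 31 markings reached so far
target is not among the 31 markings reachable within 5 steps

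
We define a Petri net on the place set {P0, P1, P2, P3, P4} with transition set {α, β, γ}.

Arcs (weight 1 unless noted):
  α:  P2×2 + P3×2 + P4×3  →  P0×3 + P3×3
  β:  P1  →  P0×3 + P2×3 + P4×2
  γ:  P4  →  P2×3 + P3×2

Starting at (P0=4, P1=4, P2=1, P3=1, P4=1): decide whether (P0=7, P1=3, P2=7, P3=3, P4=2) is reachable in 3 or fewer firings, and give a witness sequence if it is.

step 1: fire β:  (P0=4, P1=4, P2=1, P3=1, P4=1) → (P0=7, P1=3, P2=4, P3=1, P4=3)
step 2: fire γ:  (P0=7, P1=3, P2=4, P3=1, P4=3) → (P0=7, P1=3, P2=7, P3=3, P4=2)

YES — reachable via ⟨β, γ⟩ (2 firings)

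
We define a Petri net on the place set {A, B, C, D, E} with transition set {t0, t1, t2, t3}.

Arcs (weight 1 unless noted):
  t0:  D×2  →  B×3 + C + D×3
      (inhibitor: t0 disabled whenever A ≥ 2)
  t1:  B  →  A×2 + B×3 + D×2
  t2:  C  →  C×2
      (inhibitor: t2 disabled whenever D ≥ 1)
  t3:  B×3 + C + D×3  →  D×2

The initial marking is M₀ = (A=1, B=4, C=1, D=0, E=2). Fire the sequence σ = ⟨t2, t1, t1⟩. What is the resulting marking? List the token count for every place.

(A=5, B=8, C=2, D=4, E=2)

step 1: fire t2:  (A=1, B=4, C=1, D=0, E=2) → (A=1, B=4, C=2, D=0, E=2)
step 2: fire t1:  (A=1, B=4, C=2, D=0, E=2) → (A=3, B=6, C=2, D=2, E=2)
step 3: fire t1:  (A=3, B=6, C=2, D=2, E=2) → (A=5, B=8, C=2, D=4, E=2)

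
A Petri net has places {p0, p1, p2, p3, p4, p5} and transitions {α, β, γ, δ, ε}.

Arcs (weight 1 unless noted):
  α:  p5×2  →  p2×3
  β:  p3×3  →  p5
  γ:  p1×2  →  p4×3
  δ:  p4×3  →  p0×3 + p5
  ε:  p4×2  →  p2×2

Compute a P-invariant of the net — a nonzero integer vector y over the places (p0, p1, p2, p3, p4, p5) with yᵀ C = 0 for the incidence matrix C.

y = (p0:1, p1:3, p2:2, p3:1, p4:2, p5:3)

Incidence matrix C (rows=places, cols=transitions):
        α    β    γ    δ    ε
   p0   0    0    0    3    0
   p1   0    0   -2    0    0
   p2   3    0    0    0    2
   p3   0   -3    0    0    0
   p4   0    0    3   -3   -2
   p5  -2    1    0    1    0

Candidate y = [1, 3, 2, 1, 2, 3]; check y·C column-wise:
  col α: 1·0 + 3·0 + 2·3 + 1·0 + 2·0 + 3·-2 = 0
  col β: 1·0 + 3·0 + 2·0 + 1·-3 + 2·0 + 3·1 = 0
  col γ: 1·0 + 3·-2 + 2·0 + 1·0 + 2·3 + 3·0 = 0
  col δ: 1·3 + 3·0 + 2·0 + 1·0 + 2·-3 + 3·1 = 0
  col ε: 1·0 + 3·0 + 2·2 + 1·0 + 2·-2 + 3·0 = 0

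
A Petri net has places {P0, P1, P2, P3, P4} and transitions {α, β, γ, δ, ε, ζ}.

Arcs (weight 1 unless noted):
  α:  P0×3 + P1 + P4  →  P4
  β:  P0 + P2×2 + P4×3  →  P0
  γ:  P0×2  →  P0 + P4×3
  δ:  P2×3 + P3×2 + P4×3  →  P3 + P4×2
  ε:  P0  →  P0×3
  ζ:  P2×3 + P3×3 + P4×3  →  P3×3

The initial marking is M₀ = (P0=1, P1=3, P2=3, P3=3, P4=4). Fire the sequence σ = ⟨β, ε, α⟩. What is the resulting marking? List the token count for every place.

(P0=0, P1=2, P2=1, P3=3, P4=1)

step 1: fire β:  (P0=1, P1=3, P2=3, P3=3, P4=4) → (P0=1, P1=3, P2=1, P3=3, P4=1)
step 2: fire ε:  (P0=1, P1=3, P2=1, P3=3, P4=1) → (P0=3, P1=3, P2=1, P3=3, P4=1)
step 3: fire α:  (P0=3, P1=3, P2=1, P3=3, P4=1) → (P0=0, P1=2, P2=1, P3=3, P4=1)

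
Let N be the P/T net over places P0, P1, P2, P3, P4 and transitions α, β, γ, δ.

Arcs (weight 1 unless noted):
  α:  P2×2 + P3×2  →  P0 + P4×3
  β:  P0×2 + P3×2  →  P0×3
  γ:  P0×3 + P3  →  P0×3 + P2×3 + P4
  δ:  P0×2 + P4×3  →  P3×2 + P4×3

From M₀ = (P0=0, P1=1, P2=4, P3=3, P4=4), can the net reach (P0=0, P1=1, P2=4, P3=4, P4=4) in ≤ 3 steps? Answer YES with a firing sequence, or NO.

NO — not reachable within 3 firings

depth 0: 1 marking
depth 1: 2 markings reached so far
depth 2: 2 markings reached so far
(frontier empty at depth 2; search complete)
target is not among the 2 markings reachable within 3 steps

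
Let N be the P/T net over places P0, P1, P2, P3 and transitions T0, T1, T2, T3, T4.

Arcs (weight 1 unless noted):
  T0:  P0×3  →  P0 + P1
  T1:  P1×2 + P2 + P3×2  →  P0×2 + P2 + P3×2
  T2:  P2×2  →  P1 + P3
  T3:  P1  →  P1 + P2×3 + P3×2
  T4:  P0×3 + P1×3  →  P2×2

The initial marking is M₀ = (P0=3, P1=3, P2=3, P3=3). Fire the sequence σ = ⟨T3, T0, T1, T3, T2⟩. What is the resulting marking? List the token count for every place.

(P0=3, P1=3, P2=7, P3=8)

step 1: fire T3:  (P0=3, P1=3, P2=3, P3=3) → (P0=3, P1=3, P2=6, P3=5)
step 2: fire T0:  (P0=3, P1=3, P2=6, P3=5) → (P0=1, P1=4, P2=6, P3=5)
step 3: fire T1:  (P0=1, P1=4, P2=6, P3=5) → (P0=3, P1=2, P2=6, P3=5)
step 4: fire T3:  (P0=3, P1=2, P2=6, P3=5) → (P0=3, P1=2, P2=9, P3=7)
step 5: fire T2:  (P0=3, P1=2, P2=9, P3=7) → (P0=3, P1=3, P2=7, P3=8)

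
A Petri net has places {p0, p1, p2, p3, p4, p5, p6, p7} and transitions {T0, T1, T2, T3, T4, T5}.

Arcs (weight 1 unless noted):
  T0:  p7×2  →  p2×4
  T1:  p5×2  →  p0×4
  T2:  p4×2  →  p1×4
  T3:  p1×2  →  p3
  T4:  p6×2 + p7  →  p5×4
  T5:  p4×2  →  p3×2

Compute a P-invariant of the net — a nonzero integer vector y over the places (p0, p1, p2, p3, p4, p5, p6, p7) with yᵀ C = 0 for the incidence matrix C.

Incidence matrix C (rows=places, cols=transitions):
       T0   T1   T2   T3   T4   T5
   p0   0    4    0    0    0    0
   p1   0    0    4   -2    0    0
   p2   4    0    0    0    0    0
   p3   0    0    0    1    0    2
   p4   0    0   -2    0    0   -2
   p5   0   -2    0    0    4    0
   p6   0    0    0    0   -2    0
   p7  -2    0    0    0   -1    0

Candidate y = [0, 1, 0, 2, 2, 0, 0, 0]; check y·C column-wise:
  col T0: 1·0 + 0·4 + 2·0 + 2·0 + 0·-2 = 0
  col T1: 0·4 + 1·0 + 2·0 + 2·0 + 0·-2 = 0
  col T2: 1·4 + 2·0 + 2·-2 = 0
  col T3: 1·-2 + 2·1 + 2·0 = 0
  col T4: 1·0 + 2·0 + 2·0 + 0·4 + 0·-2 + 0·-1 = 0
  col T5: 1·0 + 2·2 + 2·-2 = 0

y = (p0:0, p1:1, p2:0, p3:2, p4:2, p5:0, p6:0, p7:0)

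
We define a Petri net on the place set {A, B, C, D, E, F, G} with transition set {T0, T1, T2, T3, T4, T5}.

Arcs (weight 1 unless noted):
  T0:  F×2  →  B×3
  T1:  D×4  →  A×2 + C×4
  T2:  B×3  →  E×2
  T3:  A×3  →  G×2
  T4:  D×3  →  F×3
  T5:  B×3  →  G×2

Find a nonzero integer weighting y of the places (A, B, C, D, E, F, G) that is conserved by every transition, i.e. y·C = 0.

Incidence matrix C (rows=places, cols=transitions):
       T0   T1   T2   T3   T4   T5
    A   0    2    0   -3    0    0
    B   3    0   -3    0    0   -3
    C   0    4    0    0    0    0
    D   0   -4    0    0   -3    0
    E   0    0    2    0    0    0
    F  -2    0    0    0    3    0
    G   0    0    0    2    0    2

Candidate y = [2, 2, 2, 3, 3, 3, 3]; check y·C column-wise:
  col T0: 2·0 + 2·3 + 2·0 + 3·0 + 3·0 + 3·-2 + 3·0 = 0
  col T1: 2·2 + 2·0 + 2·4 + 3·-4 + 3·0 + 3·0 + 3·0 = 0
  col T2: 2·0 + 2·-3 + 2·0 + 3·0 + 3·2 + 3·0 + 3·0 = 0
  col T3: 2·-3 + 2·0 + 2·0 + 3·0 + 3·0 + 3·0 + 3·2 = 0
  col T4: 2·0 + 2·0 + 2·0 + 3·-3 + 3·0 + 3·3 + 3·0 = 0
  col T5: 2·0 + 2·-3 + 2·0 + 3·0 + 3·0 + 3·0 + 3·2 = 0

y = (A:2, B:2, C:2, D:3, E:3, F:3, G:3)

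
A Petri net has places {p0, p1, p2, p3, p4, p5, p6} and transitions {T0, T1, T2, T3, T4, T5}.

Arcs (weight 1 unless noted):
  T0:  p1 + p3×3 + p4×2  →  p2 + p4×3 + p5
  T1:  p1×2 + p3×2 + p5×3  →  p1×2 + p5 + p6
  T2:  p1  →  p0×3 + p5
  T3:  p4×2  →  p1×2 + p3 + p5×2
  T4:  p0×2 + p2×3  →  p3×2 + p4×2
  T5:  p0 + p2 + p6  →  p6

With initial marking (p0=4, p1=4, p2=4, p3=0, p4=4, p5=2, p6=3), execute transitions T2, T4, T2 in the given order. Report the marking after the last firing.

(p0=8, p1=2, p2=1, p3=2, p4=6, p5=4, p6=3)

step 1: fire T2:  (p0=4, p1=4, p2=4, p3=0, p4=4, p5=2, p6=3) → (p0=7, p1=3, p2=4, p3=0, p4=4, p5=3, p6=3)
step 2: fire T4:  (p0=7, p1=3, p2=4, p3=0, p4=4, p5=3, p6=3) → (p0=5, p1=3, p2=1, p3=2, p4=6, p5=3, p6=3)
step 3: fire T2:  (p0=5, p1=3, p2=1, p3=2, p4=6, p5=3, p6=3) → (p0=8, p1=2, p2=1, p3=2, p4=6, p5=4, p6=3)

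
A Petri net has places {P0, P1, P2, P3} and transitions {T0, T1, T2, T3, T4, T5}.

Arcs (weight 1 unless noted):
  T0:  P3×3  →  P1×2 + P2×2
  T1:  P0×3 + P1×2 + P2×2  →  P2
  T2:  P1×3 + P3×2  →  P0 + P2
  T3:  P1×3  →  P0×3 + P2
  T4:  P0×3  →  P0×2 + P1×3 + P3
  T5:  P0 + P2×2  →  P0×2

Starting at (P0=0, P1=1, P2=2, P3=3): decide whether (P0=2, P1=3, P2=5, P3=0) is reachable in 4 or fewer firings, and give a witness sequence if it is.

NO — not reachable within 4 firings

depth 0: 1 marking
depth 1: 2 markings reached so far
depth 2: 3 markings reached so far
depth 3: 5 markings reached so far
depth 4: 8 markings reached so far
target is not among the 8 markings reachable within 4 steps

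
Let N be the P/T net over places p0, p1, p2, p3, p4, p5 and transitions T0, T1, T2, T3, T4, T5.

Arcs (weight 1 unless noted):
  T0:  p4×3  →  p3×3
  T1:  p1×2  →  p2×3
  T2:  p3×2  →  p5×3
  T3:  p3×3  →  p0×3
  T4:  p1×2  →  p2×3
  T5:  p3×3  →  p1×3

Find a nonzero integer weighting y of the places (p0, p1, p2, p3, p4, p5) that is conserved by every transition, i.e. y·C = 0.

y = (p0:3, p1:3, p2:2, p3:3, p4:3, p5:2)

Incidence matrix C (rows=places, cols=transitions):
       T0   T1   T2   T3   T4   T5
   p0   0    0    0    3    0    0
   p1   0   -2    0    0   -2    3
   p2   0    3    0    0    3    0
   p3   3    0   -2   -3    0   -3
   p4  -3    0    0    0    0    0
   p5   0    0    3    0    0    0

Candidate y = [3, 3, 2, 3, 3, 2]; check y·C column-wise:
  col T0: 3·0 + 3·0 + 2·0 + 3·3 + 3·-3 + 2·0 = 0
  col T1: 3·0 + 3·-2 + 2·3 + 3·0 + 3·0 + 2·0 = 0
  col T2: 3·0 + 3·0 + 2·0 + 3·-2 + 3·0 + 2·3 = 0
  col T3: 3·3 + 3·0 + 2·0 + 3·-3 + 3·0 + 2·0 = 0
  col T4: 3·0 + 3·-2 + 2·3 + 3·0 + 3·0 + 2·0 = 0
  col T5: 3·0 + 3·3 + 2·0 + 3·-3 + 3·0 + 2·0 = 0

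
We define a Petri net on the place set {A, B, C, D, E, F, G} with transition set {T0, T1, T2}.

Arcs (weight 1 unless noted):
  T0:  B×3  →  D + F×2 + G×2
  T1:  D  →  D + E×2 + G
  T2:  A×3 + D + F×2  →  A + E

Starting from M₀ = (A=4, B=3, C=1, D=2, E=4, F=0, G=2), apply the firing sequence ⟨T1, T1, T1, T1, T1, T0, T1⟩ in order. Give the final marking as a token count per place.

step 1: fire T1:  (A=4, B=3, C=1, D=2, E=4, F=0, G=2) → (A=4, B=3, C=1, D=2, E=6, F=0, G=3)
step 2: fire T1:  (A=4, B=3, C=1, D=2, E=6, F=0, G=3) → (A=4, B=3, C=1, D=2, E=8, F=0, G=4)
step 3: fire T1:  (A=4, B=3, C=1, D=2, E=8, F=0, G=4) → (A=4, B=3, C=1, D=2, E=10, F=0, G=5)
step 4: fire T1:  (A=4, B=3, C=1, D=2, E=10, F=0, G=5) → (A=4, B=3, C=1, D=2, E=12, F=0, G=6)
step 5: fire T1:  (A=4, B=3, C=1, D=2, E=12, F=0, G=6) → (A=4, B=3, C=1, D=2, E=14, F=0, G=7)
step 6: fire T0:  (A=4, B=3, C=1, D=2, E=14, F=0, G=7) → (A=4, B=0, C=1, D=3, E=14, F=2, G=9)
step 7: fire T1:  (A=4, B=0, C=1, D=3, E=14, F=2, G=9) → (A=4, B=0, C=1, D=3, E=16, F=2, G=10)

(A=4, B=0, C=1, D=3, E=16, F=2, G=10)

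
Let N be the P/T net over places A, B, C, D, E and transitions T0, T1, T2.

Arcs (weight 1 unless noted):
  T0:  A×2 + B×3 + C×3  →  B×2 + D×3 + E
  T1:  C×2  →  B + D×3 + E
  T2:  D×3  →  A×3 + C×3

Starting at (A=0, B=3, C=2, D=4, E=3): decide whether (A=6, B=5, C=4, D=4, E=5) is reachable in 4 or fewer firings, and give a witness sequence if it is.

step 1: fire T1:  (A=0, B=3, C=2, D=4, E=3) → (A=0, B=4, C=0, D=7, E=4)
step 2: fire T2:  (A=0, B=4, C=0, D=7, E=4) → (A=3, B=4, C=3, D=4, E=4)
step 3: fire T1:  (A=3, B=4, C=3, D=4, E=4) → (A=3, B=5, C=1, D=7, E=5)
step 4: fire T2:  (A=3, B=5, C=1, D=7, E=5) → (A=6, B=5, C=4, D=4, E=5)

YES — reachable via ⟨T1, T2, T1, T2⟩ (4 firings)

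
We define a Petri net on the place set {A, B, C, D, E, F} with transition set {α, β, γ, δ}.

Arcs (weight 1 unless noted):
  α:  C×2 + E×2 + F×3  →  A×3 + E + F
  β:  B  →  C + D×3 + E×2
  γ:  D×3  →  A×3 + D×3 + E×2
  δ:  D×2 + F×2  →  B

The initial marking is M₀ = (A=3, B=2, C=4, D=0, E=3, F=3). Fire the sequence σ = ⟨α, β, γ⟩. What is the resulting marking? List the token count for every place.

(A=9, B=1, C=3, D=3, E=6, F=1)

step 1: fire α:  (A=3, B=2, C=4, D=0, E=3, F=3) → (A=6, B=2, C=2, D=0, E=2, F=1)
step 2: fire β:  (A=6, B=2, C=2, D=0, E=2, F=1) → (A=6, B=1, C=3, D=3, E=4, F=1)
step 3: fire γ:  (A=6, B=1, C=3, D=3, E=4, F=1) → (A=9, B=1, C=3, D=3, E=6, F=1)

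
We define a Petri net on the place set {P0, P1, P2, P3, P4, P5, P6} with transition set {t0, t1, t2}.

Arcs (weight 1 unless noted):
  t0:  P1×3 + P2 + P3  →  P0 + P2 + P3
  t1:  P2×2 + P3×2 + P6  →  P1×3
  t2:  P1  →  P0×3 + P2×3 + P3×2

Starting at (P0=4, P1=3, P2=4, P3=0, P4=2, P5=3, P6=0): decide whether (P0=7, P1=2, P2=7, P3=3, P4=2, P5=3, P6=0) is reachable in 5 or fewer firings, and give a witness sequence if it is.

NO — not reachable within 5 firings

depth 0: 1 marking
depth 1: 2 markings reached so far
depth 2: 3 markings reached so far
depth 3: 4 markings reached so far
depth 4: 4 markings reached so far
(frontier empty at depth 4; search complete)
target is not among the 4 markings reachable within 5 steps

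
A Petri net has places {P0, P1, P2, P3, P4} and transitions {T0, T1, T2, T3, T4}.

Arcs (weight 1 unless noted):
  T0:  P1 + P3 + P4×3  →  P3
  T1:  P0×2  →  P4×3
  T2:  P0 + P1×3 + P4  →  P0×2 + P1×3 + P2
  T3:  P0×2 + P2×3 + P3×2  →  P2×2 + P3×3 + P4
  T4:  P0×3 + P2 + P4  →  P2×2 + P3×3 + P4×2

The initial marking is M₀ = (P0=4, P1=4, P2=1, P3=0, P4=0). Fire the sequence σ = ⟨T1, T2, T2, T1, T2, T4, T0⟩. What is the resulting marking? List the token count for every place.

step 1: fire T1:  (P0=4, P1=4, P2=1, P3=0, P4=0) → (P0=2, P1=4, P2=1, P3=0, P4=3)
step 2: fire T2:  (P0=2, P1=4, P2=1, P3=0, P4=3) → (P0=3, P1=4, P2=2, P3=0, P4=2)
step 3: fire T2:  (P0=3, P1=4, P2=2, P3=0, P4=2) → (P0=4, P1=4, P2=3, P3=0, P4=1)
step 4: fire T1:  (P0=4, P1=4, P2=3, P3=0, P4=1) → (P0=2, P1=4, P2=3, P3=0, P4=4)
step 5: fire T2:  (P0=2, P1=4, P2=3, P3=0, P4=4) → (P0=3, P1=4, P2=4, P3=0, P4=3)
step 6: fire T4:  (P0=3, P1=4, P2=4, P3=0, P4=3) → (P0=0, P1=4, P2=5, P3=3, P4=4)
step 7: fire T0:  (P0=0, P1=4, P2=5, P3=3, P4=4) → (P0=0, P1=3, P2=5, P3=3, P4=1)

(P0=0, P1=3, P2=5, P3=3, P4=1)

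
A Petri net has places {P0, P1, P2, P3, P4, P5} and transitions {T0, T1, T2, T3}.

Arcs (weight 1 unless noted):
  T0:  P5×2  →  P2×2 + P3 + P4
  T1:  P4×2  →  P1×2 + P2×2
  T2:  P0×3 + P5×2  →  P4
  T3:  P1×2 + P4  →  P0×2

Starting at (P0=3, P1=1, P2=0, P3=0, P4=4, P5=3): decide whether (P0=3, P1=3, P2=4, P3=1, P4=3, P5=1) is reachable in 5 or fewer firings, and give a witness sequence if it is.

YES — reachable via ⟨T0, T1⟩ (2 firings)

step 1: fire T0:  (P0=3, P1=1, P2=0, P3=0, P4=4, P5=3) → (P0=3, P1=1, P2=2, P3=1, P4=5, P5=1)
step 2: fire T1:  (P0=3, P1=1, P2=2, P3=1, P4=5, P5=1) → (P0=3, P1=3, P2=4, P3=1, P4=3, P5=1)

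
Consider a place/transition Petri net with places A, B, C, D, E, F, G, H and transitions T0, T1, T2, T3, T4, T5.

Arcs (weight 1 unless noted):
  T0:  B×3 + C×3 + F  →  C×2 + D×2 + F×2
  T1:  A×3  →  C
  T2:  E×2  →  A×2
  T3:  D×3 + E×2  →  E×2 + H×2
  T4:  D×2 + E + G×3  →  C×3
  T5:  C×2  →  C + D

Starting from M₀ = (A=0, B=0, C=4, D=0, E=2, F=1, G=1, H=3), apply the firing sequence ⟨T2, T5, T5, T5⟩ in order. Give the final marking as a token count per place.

step 1: fire T2:  (A=0, B=0, C=4, D=0, E=2, F=1, G=1, H=3) → (A=2, B=0, C=4, D=0, E=0, F=1, G=1, H=3)
step 2: fire T5:  (A=2, B=0, C=4, D=0, E=0, F=1, G=1, H=3) → (A=2, B=0, C=3, D=1, E=0, F=1, G=1, H=3)
step 3: fire T5:  (A=2, B=0, C=3, D=1, E=0, F=1, G=1, H=3) → (A=2, B=0, C=2, D=2, E=0, F=1, G=1, H=3)
step 4: fire T5:  (A=2, B=0, C=2, D=2, E=0, F=1, G=1, H=3) → (A=2, B=0, C=1, D=3, E=0, F=1, G=1, H=3)

(A=2, B=0, C=1, D=3, E=0, F=1, G=1, H=3)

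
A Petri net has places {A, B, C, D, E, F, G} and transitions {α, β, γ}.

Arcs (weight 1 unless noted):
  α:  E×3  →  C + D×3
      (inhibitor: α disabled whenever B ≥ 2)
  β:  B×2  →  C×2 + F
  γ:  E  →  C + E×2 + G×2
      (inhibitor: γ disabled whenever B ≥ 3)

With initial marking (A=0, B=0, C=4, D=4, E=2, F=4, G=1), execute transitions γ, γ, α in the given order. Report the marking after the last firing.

(A=0, B=0, C=7, D=7, E=1, F=4, G=5)

step 1: fire γ:  (A=0, B=0, C=4, D=4, E=2, F=4, G=1) → (A=0, B=0, C=5, D=4, E=3, F=4, G=3)
step 2: fire γ:  (A=0, B=0, C=5, D=4, E=3, F=4, G=3) → (A=0, B=0, C=6, D=4, E=4, F=4, G=5)
step 3: fire α:  (A=0, B=0, C=6, D=4, E=4, F=4, G=5) → (A=0, B=0, C=7, D=7, E=1, F=4, G=5)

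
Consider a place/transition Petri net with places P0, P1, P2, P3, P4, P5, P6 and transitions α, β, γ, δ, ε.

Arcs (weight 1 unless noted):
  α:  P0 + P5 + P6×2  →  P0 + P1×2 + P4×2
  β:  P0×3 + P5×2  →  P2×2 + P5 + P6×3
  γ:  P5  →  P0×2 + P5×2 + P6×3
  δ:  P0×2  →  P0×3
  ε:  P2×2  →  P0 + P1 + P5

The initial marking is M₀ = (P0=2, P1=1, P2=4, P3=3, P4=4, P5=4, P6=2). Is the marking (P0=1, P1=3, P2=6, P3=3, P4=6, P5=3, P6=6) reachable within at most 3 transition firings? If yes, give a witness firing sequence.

step 1: fire α:  (P0=2, P1=1, P2=4, P3=3, P4=4, P5=4, P6=2) → (P0=2, P1=3, P2=4, P3=3, P4=6, P5=3, P6=0)
step 2: fire γ:  (P0=2, P1=3, P2=4, P3=3, P4=6, P5=3, P6=0) → (P0=4, P1=3, P2=4, P3=3, P4=6, P5=4, P6=3)
step 3: fire β:  (P0=4, P1=3, P2=4, P3=3, P4=6, P5=4, P6=3) → (P0=1, P1=3, P2=6, P3=3, P4=6, P5=3, P6=6)

YES — reachable via ⟨α, γ, β⟩ (3 firings)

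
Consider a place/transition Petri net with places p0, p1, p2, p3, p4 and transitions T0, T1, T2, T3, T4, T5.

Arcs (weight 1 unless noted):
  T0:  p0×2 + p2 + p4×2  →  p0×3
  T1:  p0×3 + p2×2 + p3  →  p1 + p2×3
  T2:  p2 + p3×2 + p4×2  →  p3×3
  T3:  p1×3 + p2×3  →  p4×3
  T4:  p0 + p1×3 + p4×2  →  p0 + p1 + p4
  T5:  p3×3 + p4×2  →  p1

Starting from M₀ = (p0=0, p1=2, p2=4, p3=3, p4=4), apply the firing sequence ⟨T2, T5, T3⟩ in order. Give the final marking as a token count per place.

step 1: fire T2:  (p0=0, p1=2, p2=4, p3=3, p4=4) → (p0=0, p1=2, p2=3, p3=4, p4=2)
step 2: fire T5:  (p0=0, p1=2, p2=3, p3=4, p4=2) → (p0=0, p1=3, p2=3, p3=1, p4=0)
step 3: fire T3:  (p0=0, p1=3, p2=3, p3=1, p4=0) → (p0=0, p1=0, p2=0, p3=1, p4=3)

(p0=0, p1=0, p2=0, p3=1, p4=3)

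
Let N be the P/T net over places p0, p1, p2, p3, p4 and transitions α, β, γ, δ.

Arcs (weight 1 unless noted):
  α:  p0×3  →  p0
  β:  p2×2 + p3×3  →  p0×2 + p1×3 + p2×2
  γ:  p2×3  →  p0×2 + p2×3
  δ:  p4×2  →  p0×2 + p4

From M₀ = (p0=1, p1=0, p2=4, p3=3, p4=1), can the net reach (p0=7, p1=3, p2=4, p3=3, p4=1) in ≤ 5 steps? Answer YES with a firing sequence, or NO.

NO — not reachable within 5 firings

depth 0: 1 marking
depth 1: 3 markings reached so far
depth 2: 6 markings reached so far
depth 3: 8 markings reached so far
depth 4: 10 markings reached so far
depth 5: 12 markings reached so far
target is not among the 12 markings reachable within 5 steps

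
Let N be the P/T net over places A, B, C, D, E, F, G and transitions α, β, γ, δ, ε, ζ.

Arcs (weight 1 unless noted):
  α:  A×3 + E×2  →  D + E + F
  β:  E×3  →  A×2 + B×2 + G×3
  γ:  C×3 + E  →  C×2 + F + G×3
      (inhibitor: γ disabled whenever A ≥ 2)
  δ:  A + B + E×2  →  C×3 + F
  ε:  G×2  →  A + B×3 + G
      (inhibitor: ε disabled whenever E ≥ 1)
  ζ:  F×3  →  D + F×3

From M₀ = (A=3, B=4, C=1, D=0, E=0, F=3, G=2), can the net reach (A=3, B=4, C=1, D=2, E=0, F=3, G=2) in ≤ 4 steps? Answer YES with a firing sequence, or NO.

YES — reachable via ⟨ζ, ζ⟩ (2 firings)

step 1: fire ζ:  (A=3, B=4, C=1, D=0, E=0, F=3, G=2) → (A=3, B=4, C=1, D=1, E=0, F=3, G=2)
step 2: fire ζ:  (A=3, B=4, C=1, D=1, E=0, F=3, G=2) → (A=3, B=4, C=1, D=2, E=0, F=3, G=2)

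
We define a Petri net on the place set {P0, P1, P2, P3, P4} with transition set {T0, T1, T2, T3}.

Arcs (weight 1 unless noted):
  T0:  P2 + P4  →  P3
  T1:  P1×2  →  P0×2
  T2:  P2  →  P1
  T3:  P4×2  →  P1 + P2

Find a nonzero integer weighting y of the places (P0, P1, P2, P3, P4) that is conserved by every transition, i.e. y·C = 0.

y = (P0:1, P1:1, P2:1, P3:2, P4:1)

Incidence matrix C (rows=places, cols=transitions):
       T0   T1   T2   T3
   P0   0    2    0    0
   P1   0   -2    1    1
   P2  -1    0   -1    1
   P3   1    0    0    0
   P4  -1    0    0   -2

Candidate y = [1, 1, 1, 2, 1]; check y·C column-wise:
  col T0: 1·0 + 1·0 + 1·-1 + 2·1 + 1·-1 = 0
  col T1: 1·2 + 1·-2 + 1·0 + 2·0 + 1·0 = 0
  col T2: 1·0 + 1·1 + 1·-1 + 2·0 + 1·0 = 0
  col T3: 1·0 + 1·1 + 1·1 + 2·0 + 1·-2 = 0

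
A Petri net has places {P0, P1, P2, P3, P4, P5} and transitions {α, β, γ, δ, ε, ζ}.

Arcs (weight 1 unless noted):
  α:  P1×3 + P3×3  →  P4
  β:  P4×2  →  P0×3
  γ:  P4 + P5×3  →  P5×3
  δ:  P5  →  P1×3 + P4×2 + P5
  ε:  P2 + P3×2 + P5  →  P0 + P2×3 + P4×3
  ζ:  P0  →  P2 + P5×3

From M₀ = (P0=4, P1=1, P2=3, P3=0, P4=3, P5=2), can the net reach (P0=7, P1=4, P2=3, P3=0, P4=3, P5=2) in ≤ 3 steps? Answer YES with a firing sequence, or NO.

YES — reachable via ⟨β, δ⟩ (2 firings)

step 1: fire β:  (P0=4, P1=1, P2=3, P3=0, P4=3, P5=2) → (P0=7, P1=1, P2=3, P3=0, P4=1, P5=2)
step 2: fire δ:  (P0=7, P1=1, P2=3, P3=0, P4=1, P5=2) → (P0=7, P1=4, P2=3, P3=0, P4=3, P5=2)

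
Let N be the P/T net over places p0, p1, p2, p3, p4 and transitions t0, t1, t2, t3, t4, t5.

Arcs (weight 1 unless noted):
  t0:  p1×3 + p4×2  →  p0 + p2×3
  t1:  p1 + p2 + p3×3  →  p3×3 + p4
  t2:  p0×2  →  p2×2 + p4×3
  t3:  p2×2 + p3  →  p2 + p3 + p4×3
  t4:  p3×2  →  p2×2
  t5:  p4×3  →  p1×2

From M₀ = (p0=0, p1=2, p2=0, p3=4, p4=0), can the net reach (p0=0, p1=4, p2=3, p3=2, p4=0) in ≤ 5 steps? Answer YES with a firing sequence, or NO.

depth 0: 1 marking
depth 1: 2 markings reached so far
depth 2: 4 markings reached so far
depth 3: 6 markings reached so far
depth 4: 7 markings reached so far
depth 5: 7 markings reached so far
(frontier empty at depth 5; search complete)
target is not among the 7 markings reachable within 5 steps

NO — not reachable within 5 firings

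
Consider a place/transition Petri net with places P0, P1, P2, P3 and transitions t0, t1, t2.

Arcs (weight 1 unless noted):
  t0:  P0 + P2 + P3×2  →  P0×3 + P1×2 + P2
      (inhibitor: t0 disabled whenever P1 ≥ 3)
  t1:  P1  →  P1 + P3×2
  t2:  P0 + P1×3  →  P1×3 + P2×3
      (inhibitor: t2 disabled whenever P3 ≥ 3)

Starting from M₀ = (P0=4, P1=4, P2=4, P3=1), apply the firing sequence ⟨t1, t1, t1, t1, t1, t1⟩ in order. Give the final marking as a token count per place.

(P0=4, P1=4, P2=4, P3=13)

step 1: fire t1:  (P0=4, P1=4, P2=4, P3=1) → (P0=4, P1=4, P2=4, P3=3)
step 2: fire t1:  (P0=4, P1=4, P2=4, P3=3) → (P0=4, P1=4, P2=4, P3=5)
step 3: fire t1:  (P0=4, P1=4, P2=4, P3=5) → (P0=4, P1=4, P2=4, P3=7)
step 4: fire t1:  (P0=4, P1=4, P2=4, P3=7) → (P0=4, P1=4, P2=4, P3=9)
step 5: fire t1:  (P0=4, P1=4, P2=4, P3=9) → (P0=4, P1=4, P2=4, P3=11)
step 6: fire t1:  (P0=4, P1=4, P2=4, P3=11) → (P0=4, P1=4, P2=4, P3=13)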